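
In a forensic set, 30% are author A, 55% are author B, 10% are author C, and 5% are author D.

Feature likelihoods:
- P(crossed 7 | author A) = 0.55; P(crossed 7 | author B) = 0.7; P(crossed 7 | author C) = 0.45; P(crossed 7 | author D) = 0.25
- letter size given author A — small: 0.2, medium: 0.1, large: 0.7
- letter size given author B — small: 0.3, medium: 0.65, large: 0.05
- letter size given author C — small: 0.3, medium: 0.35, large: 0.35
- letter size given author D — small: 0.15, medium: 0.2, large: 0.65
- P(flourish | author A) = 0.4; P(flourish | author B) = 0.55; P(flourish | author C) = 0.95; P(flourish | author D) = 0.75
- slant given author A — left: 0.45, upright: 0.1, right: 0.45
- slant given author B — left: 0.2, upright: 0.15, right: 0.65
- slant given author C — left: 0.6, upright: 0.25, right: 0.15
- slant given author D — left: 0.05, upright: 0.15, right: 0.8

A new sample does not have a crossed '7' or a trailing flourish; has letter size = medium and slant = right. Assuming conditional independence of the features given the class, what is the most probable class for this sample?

author B

author A: 0.3 × (1−0.55) × 0.1 × (1−0.4) × 0.45 = 0.003645
author B: 0.55 × (1−0.7) × 0.65 × (1−0.55) × 0.65 = 0.031370625
author C: 0.1 × (1−0.45) × 0.35 × (1−0.95) × 0.15 = 0.000144375
author D: 0.05 × (1−0.25) × 0.2 × (1−0.75) × 0.8 = 0.0015
Highest score → author B.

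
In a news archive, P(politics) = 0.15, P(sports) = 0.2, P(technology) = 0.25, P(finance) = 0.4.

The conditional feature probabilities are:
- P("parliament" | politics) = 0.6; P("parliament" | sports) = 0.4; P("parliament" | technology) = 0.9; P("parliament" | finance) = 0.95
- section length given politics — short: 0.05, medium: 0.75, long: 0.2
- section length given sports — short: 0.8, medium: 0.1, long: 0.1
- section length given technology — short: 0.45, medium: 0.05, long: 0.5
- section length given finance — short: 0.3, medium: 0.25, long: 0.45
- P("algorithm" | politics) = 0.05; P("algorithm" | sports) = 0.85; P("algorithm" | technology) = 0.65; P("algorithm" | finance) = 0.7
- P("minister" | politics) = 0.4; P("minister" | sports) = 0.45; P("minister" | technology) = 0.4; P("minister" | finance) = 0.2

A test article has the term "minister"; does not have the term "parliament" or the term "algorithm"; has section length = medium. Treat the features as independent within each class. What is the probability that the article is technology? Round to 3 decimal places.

politics: 0.15 × (1−0.6) × 0.75 × (1−0.05) × 0.4 = 0.0171
sports: 0.2 × (1−0.4) × 0.1 × (1−0.85) × 0.45 = 0.00081
technology: 0.25 × (1−0.9) × 0.05 × (1−0.65) × 0.4 = 0.000175
finance: 0.4 × (1−0.95) × 0.25 × (1−0.7) × 0.2 = 0.0003
P(technology | x) = 0.000175 / 0.018385 ≈ 0.010

0.010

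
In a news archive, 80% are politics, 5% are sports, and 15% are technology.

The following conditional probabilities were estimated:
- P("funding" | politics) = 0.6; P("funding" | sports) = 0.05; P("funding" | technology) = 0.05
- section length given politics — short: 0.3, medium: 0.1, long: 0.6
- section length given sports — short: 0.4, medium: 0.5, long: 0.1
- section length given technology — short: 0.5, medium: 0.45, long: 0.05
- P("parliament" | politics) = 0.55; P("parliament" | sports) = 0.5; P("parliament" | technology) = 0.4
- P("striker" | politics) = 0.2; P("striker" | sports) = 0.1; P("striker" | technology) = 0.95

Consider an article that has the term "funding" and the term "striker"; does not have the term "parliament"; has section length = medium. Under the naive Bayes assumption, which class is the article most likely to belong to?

politics

politics: 0.8 × 0.6 × 0.1 × (1−0.55) × 0.2 = 0.00432
sports: 0.05 × 0.05 × 0.5 × (1−0.5) × 0.1 = 0.0000625
technology: 0.15 × 0.05 × 0.45 × (1−0.4) × 0.95 = 0.00192375
Highest score → politics.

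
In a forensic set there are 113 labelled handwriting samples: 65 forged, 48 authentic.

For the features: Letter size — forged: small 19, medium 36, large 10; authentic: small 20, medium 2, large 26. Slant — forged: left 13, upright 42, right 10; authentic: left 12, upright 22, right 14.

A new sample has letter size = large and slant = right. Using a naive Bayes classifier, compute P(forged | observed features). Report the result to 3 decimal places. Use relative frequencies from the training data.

0.169

forged: (65/113) × (10/65) × (10/65) ≈ 0.0136147
authentic: (48/113) × (26/48) × (14/48) ≈ 0.0671091
P(forged | x) = 0.0136147 / 0.0807238 ≈ 0.169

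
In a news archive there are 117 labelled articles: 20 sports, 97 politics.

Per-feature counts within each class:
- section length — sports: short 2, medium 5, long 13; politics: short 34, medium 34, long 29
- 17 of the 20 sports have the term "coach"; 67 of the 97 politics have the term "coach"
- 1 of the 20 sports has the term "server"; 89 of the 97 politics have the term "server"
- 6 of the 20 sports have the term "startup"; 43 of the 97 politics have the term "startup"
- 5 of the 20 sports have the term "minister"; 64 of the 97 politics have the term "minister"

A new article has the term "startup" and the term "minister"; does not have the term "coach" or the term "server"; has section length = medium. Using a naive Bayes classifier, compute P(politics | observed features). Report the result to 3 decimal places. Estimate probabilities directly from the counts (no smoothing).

0.826

sports: (20/117) × (5/20) × (3/20) × (19/20) × (6/20) × (5/20) ≈ 0.000456731
politics: (97/117) × (34/97) × (30/97) × (8/97) × (43/97) × (64/97) ≈ 0.00216803
P(politics | x) = 0.00216803 / 0.002624761 ≈ 0.826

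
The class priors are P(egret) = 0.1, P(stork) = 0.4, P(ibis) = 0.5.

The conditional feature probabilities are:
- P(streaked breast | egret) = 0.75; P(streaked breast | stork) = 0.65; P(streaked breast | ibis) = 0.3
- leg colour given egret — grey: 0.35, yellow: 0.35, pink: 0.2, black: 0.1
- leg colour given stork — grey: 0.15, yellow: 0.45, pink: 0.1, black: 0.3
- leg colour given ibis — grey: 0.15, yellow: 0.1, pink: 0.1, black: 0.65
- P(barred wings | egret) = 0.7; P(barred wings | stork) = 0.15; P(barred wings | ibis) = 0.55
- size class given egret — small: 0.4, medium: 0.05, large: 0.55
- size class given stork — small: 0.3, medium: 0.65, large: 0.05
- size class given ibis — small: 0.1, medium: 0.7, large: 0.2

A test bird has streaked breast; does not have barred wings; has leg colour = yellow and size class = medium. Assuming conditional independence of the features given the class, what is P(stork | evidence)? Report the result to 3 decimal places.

0.927

egret: 0.1 × 0.75 × 0.35 × (1−0.7) × 0.05 = 0.00039375
stork: 0.4 × 0.65 × 0.45 × (1−0.15) × 0.65 = 0.0646425
ibis: 0.5 × 0.3 × 0.1 × (1−0.55) × 0.7 = 0.004725
P(stork | x) = 0.0646425 / 0.06976125 ≈ 0.927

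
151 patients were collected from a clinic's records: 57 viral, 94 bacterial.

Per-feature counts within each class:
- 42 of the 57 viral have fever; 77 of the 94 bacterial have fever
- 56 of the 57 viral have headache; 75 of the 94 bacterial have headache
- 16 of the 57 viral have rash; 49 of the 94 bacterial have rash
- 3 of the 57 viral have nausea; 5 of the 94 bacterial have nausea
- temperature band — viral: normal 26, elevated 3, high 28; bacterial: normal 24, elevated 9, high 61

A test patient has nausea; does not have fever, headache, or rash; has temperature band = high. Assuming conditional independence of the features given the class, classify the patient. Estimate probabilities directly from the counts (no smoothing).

viral: (57/151) × (15/57) × (1/57) × (41/57) × (3/57) × (28/57) ≈ 0.0000324099
bacterial: (94/151) × (17/94) × (19/94) × (45/94) × (5/94) × (61/94) ≈ 0.000376033
Highest score → bacterial.

bacterial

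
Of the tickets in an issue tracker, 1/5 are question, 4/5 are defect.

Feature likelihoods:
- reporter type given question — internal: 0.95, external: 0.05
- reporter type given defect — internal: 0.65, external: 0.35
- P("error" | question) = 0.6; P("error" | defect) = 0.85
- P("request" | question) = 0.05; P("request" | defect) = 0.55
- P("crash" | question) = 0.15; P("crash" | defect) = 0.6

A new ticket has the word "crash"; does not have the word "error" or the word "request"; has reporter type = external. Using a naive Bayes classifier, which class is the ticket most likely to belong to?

question: 0.2 × 0.05 × (1−0.6) × (1−0.05) × 0.15 = 0.00057
defect: 0.8 × 0.35 × (1−0.85) × (1−0.55) × 0.6 = 0.01134
Highest score → defect.

defect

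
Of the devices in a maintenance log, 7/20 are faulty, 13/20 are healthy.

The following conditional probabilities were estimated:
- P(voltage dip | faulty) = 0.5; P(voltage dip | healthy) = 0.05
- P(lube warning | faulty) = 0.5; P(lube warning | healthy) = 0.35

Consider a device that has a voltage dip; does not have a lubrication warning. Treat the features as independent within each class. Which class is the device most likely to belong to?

faulty: 0.35 × 0.5 × (1−0.5) = 0.0875
healthy: 0.65 × 0.05 × (1−0.35) = 0.021125
Highest score → faulty.

faulty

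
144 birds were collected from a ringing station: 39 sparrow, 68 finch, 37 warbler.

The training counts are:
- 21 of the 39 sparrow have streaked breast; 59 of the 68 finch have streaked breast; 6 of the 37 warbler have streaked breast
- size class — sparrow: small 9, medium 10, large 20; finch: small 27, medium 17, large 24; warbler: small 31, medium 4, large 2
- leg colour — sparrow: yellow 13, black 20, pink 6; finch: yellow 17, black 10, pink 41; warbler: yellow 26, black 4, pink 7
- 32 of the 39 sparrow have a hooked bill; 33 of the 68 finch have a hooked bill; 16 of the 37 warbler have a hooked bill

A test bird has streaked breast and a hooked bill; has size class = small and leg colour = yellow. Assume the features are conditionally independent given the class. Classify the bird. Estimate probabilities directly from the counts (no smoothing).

finch

sparrow: (39/144) × (21/39) × (9/39) × (13/39) × (32/39) ≈ 0.00920447
finch: (68/144) × (59/68) × (27/68) × (17/68) × (33/68) ≈ 0.0197374
warbler: (37/144) × (6/37) × (31/37) × (26/37) × (16/37) ≈ 0.0106081
Highest score → finch.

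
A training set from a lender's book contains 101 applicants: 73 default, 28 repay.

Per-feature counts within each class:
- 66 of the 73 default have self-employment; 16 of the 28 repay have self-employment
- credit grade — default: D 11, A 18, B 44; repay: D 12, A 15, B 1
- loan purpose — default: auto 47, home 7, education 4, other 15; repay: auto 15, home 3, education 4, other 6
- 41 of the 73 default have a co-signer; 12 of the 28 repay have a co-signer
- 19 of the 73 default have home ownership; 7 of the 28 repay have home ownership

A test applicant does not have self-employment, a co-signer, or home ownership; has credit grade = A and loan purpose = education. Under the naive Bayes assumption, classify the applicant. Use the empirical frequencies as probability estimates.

repay

default: (73/101) × (7/73) × (18/73) × (4/73) × (32/73) × (54/73) ≈ 0.000303642
repay: (28/101) × (12/28) × (15/28) × (4/28) × (16/28) × (21/28) ≈ 0.00389689
Highest score → repay.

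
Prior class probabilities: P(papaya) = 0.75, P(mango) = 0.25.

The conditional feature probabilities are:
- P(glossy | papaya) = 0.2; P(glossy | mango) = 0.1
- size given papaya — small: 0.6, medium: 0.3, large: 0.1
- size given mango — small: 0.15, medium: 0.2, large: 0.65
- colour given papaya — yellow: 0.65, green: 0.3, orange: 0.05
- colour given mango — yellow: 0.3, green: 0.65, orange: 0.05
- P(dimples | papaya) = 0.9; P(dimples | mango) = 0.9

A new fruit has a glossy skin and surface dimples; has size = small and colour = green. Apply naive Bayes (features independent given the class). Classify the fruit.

papaya

papaya: 0.75 × 0.2 × 0.6 × 0.3 × 0.9 = 0.0243
mango: 0.25 × 0.1 × 0.15 × 0.65 × 0.9 = 0.00219375
Highest score → papaya.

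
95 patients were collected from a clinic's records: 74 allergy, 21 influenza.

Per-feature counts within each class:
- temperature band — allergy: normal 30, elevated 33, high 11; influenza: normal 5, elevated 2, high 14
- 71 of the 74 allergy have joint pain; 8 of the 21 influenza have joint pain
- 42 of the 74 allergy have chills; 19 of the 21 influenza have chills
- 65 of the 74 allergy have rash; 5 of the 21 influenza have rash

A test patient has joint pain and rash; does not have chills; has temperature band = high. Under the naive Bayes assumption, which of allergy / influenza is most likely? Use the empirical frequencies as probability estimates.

allergy: (74/95) × (11/74) × (71/74) × (32/74) × (65/74) ≈ 0.0421984
influenza: (21/95) × (14/21) × (8/21) × (2/21) × (5/21) ≈ 0.00127302
Highest score → allergy.

allergy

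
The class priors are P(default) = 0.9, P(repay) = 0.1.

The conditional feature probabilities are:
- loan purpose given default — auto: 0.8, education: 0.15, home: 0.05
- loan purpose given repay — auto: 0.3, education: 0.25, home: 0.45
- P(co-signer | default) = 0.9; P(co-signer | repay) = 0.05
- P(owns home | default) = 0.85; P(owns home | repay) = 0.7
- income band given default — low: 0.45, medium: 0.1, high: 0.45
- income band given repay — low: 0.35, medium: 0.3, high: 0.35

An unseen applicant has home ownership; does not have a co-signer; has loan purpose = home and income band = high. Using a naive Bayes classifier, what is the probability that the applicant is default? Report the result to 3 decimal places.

0.141

default: 0.9 × 0.05 × (1−0.9) × 0.85 × 0.45 = 0.00172125
repay: 0.1 × 0.45 × (1−0.05) × 0.7 × 0.35 = 0.01047375
P(default | x) = 0.00172125 / 0.012195 ≈ 0.141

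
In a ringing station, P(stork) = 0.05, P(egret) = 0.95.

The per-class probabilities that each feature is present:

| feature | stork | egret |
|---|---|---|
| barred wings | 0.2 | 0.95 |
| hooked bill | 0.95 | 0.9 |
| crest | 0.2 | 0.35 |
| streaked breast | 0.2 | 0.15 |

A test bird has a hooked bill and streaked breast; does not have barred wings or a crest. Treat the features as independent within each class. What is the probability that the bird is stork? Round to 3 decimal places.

stork: 0.05 × (1−0.2) × 0.95 × (1−0.2) × 0.2 = 0.00608
egret: 0.95 × (1−0.95) × 0.9 × (1−0.35) × 0.15 = 0.004168125
P(stork | x) = 0.00608 / 0.010248125 ≈ 0.593

0.593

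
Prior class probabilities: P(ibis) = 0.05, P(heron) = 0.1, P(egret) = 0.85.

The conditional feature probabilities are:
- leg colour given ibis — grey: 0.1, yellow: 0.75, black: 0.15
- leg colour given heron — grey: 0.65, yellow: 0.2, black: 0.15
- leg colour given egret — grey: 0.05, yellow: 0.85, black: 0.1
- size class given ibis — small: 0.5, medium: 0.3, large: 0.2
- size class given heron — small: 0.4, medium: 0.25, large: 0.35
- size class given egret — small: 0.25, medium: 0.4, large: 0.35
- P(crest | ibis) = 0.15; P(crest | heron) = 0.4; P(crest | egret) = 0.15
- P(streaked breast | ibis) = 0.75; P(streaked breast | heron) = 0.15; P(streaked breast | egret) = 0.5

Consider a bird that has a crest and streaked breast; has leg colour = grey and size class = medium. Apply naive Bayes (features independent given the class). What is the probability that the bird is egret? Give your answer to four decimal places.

ibis: 0.05 × 0.1 × 0.3 × 0.15 × 0.75 = 0.00016875
heron: 0.1 × 0.65 × 0.25 × 0.4 × 0.15 = 0.000975
egret: 0.85 × 0.05 × 0.4 × 0.15 × 0.5 = 0.001275
P(egret | x) = 0.001275 / 0.00241875 ≈ 0.5271

0.5271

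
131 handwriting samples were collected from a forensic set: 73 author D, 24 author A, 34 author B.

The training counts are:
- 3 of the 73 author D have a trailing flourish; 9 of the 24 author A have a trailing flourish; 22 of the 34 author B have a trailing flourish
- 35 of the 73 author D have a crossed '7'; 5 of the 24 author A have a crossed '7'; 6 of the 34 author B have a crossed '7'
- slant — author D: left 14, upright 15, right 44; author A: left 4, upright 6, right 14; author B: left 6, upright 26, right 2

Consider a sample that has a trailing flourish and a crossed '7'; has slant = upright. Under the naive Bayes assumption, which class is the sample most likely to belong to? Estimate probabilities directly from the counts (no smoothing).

author D: (73/131) × (3/73) × (35/73) × (15/73) ≈ 0.00225613
author A: (24/131) × (9/24) × (5/24) × (6/24) ≈ 0.00357824
author B: (34/131) × (22/34) × (6/34) × (26/34) ≈ 0.022663
Highest score → author B.

author B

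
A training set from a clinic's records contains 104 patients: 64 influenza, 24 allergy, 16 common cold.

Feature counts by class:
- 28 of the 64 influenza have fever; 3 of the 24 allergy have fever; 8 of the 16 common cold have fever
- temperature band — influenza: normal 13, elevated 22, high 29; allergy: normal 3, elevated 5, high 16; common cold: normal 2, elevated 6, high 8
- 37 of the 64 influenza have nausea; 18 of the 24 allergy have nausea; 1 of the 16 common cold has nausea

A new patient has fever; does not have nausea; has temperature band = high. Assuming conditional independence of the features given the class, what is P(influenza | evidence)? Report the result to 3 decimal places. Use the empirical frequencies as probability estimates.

0.557

influenza: (64/104) × (28/64) × (29/64) × (27/64) ≈ 0.0514667
allergy: (24/104) × (3/24) × (16/24) × (6/24) ≈ 0.00480769
common cold: (16/104) × (8/16) × (8/16) × (15/16) ≈ 0.0360577
P(influenza | x) = 0.0514667 / 0.09233209 ≈ 0.557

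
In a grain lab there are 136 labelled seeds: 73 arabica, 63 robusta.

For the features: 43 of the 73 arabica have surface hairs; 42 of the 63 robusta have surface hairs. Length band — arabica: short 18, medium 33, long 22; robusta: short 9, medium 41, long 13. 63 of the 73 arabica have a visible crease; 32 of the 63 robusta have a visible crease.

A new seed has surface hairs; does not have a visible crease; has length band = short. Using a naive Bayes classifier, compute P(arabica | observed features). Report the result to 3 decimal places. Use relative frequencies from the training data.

arabica: (73/136) × (43/73) × (18/73) × (10/73) ≈ 0.0106796
robusta: (63/136) × (42/63) × (9/63) × (31/63) ≈ 0.0217087
P(arabica | x) = 0.0106796 / 0.0323883 ≈ 0.330

0.330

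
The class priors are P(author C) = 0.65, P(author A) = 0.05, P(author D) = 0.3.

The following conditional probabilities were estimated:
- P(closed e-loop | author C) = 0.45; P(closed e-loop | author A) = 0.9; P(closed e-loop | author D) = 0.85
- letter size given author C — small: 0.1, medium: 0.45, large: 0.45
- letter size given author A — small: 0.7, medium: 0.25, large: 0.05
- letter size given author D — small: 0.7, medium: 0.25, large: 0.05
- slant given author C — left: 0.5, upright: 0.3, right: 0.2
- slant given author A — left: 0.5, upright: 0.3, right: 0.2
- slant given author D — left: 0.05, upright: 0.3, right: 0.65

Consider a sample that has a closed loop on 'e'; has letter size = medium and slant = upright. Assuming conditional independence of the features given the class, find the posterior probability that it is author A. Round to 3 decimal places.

author C: 0.65 × 0.45 × 0.45 × 0.3 = 0.0394875
author A: 0.05 × 0.9 × 0.25 × 0.3 = 0.003375
author D: 0.3 × 0.85 × 0.25 × 0.3 = 0.019125
P(author A | x) = 0.003375 / 0.0619875 ≈ 0.054

0.054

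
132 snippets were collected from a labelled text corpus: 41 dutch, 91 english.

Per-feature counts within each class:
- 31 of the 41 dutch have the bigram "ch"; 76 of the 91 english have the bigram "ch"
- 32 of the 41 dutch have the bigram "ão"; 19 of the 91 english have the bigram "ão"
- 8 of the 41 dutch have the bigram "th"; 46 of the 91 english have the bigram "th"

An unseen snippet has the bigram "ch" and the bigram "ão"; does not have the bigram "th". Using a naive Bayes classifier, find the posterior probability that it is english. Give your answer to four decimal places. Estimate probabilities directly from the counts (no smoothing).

0.2872

dutch: (41/132) × (31/41) × (32/41) × (33/41) ≈ 0.147531
english: (91/132) × (76/91) × (19/91) × (45/91) ≈ 0.059446
P(english | x) = 0.059446 / 0.206977 ≈ 0.2872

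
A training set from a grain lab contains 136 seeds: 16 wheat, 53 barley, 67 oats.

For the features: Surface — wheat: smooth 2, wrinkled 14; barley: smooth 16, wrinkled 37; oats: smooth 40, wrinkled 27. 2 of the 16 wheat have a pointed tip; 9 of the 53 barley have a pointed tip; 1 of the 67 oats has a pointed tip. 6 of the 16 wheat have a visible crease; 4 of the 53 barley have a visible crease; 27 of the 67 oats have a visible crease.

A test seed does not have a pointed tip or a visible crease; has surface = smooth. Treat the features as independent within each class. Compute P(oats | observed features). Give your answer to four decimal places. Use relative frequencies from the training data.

wheat: (16/136) × (2/16) × (14/16) × (10/16) ≈ 0.00804228
barley: (53/136) × (16/53) × (44/53) × (49/53) ≈ 0.090298
oats: (67/136) × (40/67) × (66/67) × (40/67) ≈ 0.172972
P(oats | x) = 0.172972 / 0.27131228 ≈ 0.6375

0.6375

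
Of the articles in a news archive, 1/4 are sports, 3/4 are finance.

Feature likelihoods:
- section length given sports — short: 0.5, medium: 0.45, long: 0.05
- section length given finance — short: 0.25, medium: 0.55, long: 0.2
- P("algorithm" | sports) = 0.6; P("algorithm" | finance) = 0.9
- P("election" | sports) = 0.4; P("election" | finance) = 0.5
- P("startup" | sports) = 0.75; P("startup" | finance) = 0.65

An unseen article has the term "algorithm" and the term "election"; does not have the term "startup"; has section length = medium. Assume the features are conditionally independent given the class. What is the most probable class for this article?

sports: 0.25 × 0.45 × 0.6 × 0.4 × (1−0.75) = 0.00675
finance: 0.75 × 0.55 × 0.9 × 0.5 × (1−0.65) = 0.06496875
Highest score → finance.

finance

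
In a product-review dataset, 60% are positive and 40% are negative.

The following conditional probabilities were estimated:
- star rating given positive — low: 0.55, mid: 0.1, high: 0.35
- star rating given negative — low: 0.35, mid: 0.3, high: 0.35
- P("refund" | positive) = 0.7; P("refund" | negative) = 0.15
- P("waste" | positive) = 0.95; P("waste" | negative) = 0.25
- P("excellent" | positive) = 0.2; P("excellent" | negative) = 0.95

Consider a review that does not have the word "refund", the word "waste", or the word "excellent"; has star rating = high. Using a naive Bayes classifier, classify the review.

positive: 0.6 × 0.35 × (1−0.7) × (1−0.95) × (1−0.2) = 0.00252
negative: 0.4 × 0.35 × (1−0.15) × (1−0.25) × (1−0.95) = 0.0044625
Highest score → negative.

negative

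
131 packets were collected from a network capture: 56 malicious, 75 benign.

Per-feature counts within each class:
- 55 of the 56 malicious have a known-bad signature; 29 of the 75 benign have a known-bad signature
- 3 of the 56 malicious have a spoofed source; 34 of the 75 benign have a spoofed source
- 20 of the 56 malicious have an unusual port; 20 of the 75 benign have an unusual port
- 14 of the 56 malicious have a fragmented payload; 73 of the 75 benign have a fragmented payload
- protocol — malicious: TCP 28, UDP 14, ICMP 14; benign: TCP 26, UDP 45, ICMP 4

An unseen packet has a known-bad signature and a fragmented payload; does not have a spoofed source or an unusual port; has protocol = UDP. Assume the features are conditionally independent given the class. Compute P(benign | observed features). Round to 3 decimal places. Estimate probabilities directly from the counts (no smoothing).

0.765

malicious: (56/131) × (55/56) × (53/56) × (36/56) × (14/56) × (14/56) ≈ 0.0159652
benign: (75/131) × (29/75) × (41/75) × (55/75) × (73/75) × (45/75) ≈ 0.0518279
P(benign | x) = 0.0518279 / 0.0677931 ≈ 0.765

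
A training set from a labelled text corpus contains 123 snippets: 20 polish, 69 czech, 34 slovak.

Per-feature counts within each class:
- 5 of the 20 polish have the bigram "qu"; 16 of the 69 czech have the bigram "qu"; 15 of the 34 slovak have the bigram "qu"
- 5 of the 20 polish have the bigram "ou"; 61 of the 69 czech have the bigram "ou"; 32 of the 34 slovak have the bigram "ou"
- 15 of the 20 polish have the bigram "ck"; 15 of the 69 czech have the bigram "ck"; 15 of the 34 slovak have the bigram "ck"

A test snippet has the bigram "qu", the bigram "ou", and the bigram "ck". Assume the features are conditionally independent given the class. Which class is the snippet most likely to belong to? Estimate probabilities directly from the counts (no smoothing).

polish: (20/123) × (5/20) × (5/20) × (15/20) ≈ 0.00762195
czech: (69/123) × (16/69) × (61/69) × (15/69) ≈ 0.0249999
slovak: (34/123) × (15/34) × (32/34) × (15/34) ≈ 0.0506372
Highest score → slovak.

slovak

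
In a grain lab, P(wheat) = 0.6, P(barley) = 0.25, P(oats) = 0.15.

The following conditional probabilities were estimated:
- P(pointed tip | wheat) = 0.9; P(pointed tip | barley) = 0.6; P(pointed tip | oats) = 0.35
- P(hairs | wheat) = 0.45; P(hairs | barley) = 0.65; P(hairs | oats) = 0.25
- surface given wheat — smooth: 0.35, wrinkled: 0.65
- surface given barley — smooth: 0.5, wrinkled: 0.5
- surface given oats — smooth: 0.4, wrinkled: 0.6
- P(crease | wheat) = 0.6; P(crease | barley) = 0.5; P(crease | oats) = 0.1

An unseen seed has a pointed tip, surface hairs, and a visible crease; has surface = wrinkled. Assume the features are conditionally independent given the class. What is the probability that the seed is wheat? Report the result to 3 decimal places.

0.790

wheat: 0.6 × 0.9 × 0.45 × 0.65 × 0.6 = 0.09477
barley: 0.25 × 0.6 × 0.65 × 0.5 × 0.5 = 0.024375
oats: 0.15 × 0.35 × 0.25 × 0.6 × 0.1 = 0.0007875
P(wheat | x) = 0.09477 / 0.1199325 ≈ 0.790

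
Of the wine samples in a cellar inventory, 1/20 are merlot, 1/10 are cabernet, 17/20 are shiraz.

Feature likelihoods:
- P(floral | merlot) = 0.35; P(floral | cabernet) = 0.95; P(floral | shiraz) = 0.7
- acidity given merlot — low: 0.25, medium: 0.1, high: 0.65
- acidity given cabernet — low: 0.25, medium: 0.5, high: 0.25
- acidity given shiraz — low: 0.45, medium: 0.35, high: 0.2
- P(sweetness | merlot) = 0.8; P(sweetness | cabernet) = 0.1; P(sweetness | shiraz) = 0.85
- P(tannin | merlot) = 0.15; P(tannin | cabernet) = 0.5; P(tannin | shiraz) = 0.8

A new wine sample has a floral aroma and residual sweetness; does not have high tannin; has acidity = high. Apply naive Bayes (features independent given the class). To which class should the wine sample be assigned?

merlot: 0.05 × 0.35 × 0.65 × 0.8 × (1−0.15) = 0.007735
cabernet: 0.1 × 0.95 × 0.25 × 0.1 × (1−0.5) = 0.0011875
shiraz: 0.85 × 0.7 × 0.2 × 0.85 × (1−0.8) = 0.02023
Highest score → shiraz.

shiraz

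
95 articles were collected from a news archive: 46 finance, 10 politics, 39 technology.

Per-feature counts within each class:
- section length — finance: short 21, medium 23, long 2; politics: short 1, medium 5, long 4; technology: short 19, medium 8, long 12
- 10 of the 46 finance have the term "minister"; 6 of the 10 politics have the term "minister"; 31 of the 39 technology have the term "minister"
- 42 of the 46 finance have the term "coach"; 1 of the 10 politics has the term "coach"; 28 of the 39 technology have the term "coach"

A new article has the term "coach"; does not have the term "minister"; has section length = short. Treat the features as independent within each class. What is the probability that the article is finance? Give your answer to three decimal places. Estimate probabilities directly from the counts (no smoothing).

0.841

finance: (46/95) × (21/46) × (36/46) × (42/46) ≈ 0.157954
politics: (10/95) × (1/10) × (4/10) × (1/10) ≈ 0.000421053
technology: (39/95) × (19/39) × (8/39) × (28/39) ≈ 0.0294543
P(finance | x) = 0.157954 / 0.187829353 ≈ 0.841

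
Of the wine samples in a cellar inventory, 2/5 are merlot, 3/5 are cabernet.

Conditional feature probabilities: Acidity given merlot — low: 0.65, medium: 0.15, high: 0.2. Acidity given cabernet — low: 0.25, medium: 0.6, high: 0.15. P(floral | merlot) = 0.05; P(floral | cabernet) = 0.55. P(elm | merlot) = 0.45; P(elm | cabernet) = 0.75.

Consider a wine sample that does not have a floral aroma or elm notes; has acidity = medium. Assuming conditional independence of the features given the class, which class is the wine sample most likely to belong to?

cabernet

merlot: 0.4 × 0.15 × (1−0.05) × (1−0.45) = 0.03135
cabernet: 0.6 × 0.6 × (1−0.55) × (1−0.75) = 0.0405
Highest score → cabernet.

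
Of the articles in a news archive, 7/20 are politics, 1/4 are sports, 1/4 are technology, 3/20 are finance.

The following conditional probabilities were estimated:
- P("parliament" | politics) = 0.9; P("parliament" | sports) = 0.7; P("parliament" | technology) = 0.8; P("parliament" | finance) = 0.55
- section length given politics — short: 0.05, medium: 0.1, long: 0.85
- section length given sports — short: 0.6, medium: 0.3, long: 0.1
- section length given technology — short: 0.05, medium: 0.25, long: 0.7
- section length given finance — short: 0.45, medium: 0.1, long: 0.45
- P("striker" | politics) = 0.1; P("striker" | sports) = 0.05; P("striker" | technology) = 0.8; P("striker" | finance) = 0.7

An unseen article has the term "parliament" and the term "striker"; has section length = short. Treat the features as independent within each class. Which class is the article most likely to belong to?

politics: 0.35 × 0.9 × 0.05 × 0.1 = 0.001575
sports: 0.25 × 0.7 × 0.6 × 0.05 = 0.00525
technology: 0.25 × 0.8 × 0.05 × 0.8 = 0.008
finance: 0.15 × 0.55 × 0.45 × 0.7 = 0.0259875
Highest score → finance.

finance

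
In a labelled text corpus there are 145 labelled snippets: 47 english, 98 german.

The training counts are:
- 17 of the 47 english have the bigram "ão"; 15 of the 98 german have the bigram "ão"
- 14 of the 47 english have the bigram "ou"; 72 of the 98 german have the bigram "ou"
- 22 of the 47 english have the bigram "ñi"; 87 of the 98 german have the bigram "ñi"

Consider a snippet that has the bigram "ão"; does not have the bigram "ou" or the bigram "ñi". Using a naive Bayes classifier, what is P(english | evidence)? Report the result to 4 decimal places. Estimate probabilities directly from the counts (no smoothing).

0.9343

english: (47/145) × (17/47) × (33/47) × (25/47) ≈ 0.0437864
german: (98/145) × (15/98) × (26/98) × (11/98) ≈ 0.00308061
P(english | x) = 0.0437864 / 0.04686701 ≈ 0.9343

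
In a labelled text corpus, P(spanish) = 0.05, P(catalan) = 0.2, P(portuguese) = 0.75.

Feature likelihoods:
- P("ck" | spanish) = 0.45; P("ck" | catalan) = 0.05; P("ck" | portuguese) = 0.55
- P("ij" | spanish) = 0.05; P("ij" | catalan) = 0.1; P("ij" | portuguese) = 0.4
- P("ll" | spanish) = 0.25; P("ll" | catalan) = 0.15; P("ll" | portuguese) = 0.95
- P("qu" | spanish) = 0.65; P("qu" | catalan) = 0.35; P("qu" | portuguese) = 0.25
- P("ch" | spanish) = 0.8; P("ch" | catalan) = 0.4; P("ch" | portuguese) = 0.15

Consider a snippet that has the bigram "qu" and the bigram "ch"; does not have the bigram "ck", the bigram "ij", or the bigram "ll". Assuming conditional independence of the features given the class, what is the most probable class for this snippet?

catalan

spanish: 0.05 × (1−0.45) × (1−0.05) × (1−0.25) × 0.65 × 0.8 = 0.01018875
catalan: 0.2 × (1−0.05) × (1−0.1) × (1−0.15) × 0.35 × 0.4 = 0.020349
portuguese: 0.75 × (1−0.55) × (1−0.4) × (1−0.95) × 0.25 × 0.15 = 0.0003796875
Highest score → catalan.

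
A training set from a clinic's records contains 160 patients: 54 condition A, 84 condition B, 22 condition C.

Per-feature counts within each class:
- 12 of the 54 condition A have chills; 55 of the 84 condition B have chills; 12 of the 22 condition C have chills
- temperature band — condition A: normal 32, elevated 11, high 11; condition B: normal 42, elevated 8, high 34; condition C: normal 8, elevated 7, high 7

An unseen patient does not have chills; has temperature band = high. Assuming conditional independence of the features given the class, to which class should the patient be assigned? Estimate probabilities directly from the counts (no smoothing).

condition B

condition A: (54/160) × (42/54) × (11/54) ≈ 0.0534722
condition B: (84/160) × (29/84) × (34/84) ≈ 0.0733631
condition C: (22/160) × (10/22) × (7/22) ≈ 0.0198864
Highest score → condition B.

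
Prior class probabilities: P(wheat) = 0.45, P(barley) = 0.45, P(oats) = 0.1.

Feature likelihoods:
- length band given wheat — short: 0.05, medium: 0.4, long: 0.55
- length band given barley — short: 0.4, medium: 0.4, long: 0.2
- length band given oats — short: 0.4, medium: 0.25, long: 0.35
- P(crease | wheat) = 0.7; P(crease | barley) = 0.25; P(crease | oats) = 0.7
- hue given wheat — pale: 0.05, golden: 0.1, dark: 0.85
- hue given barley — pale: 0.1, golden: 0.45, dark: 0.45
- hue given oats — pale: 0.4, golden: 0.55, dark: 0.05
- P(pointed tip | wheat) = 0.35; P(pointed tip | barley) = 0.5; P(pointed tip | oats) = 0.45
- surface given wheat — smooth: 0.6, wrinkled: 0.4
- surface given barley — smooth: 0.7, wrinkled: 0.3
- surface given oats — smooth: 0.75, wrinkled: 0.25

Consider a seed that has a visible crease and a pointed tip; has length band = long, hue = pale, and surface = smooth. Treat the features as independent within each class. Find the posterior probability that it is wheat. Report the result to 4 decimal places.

wheat: 0.45 × 0.55 × 0.7 × 0.05 × 0.35 × 0.6 = 0.001819125
barley: 0.45 × 0.2 × 0.25 × 0.1 × 0.5 × 0.7 = 0.0007875
oats: 0.1 × 0.35 × 0.7 × 0.4 × 0.45 × 0.75 = 0.0033075
P(wheat | x) = 0.001819125 / 0.005914125 ≈ 0.3076

0.3076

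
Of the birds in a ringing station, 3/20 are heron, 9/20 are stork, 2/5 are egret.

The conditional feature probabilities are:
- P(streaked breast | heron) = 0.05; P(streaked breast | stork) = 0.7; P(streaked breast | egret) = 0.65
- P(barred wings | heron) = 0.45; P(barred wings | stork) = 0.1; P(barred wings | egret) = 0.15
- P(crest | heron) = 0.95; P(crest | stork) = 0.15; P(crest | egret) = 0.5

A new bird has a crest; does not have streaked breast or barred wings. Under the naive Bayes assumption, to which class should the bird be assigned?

heron

heron: 0.15 × (1−0.05) × (1−0.45) × 0.95 = 0.07445625
stork: 0.45 × (1−0.7) × (1−0.1) × 0.15 = 0.018225
egret: 0.4 × (1−0.65) × (1−0.15) × 0.5 = 0.0595
Highest score → heron.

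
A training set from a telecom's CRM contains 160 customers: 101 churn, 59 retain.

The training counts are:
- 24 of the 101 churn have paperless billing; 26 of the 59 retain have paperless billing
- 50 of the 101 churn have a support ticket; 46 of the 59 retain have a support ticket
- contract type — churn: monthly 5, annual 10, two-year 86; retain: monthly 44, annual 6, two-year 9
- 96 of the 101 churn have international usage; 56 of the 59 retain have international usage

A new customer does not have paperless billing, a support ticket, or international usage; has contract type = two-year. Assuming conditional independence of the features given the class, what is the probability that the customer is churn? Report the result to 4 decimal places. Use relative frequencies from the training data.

0.9667

churn: (101/160) × (77/101) × (51/101) × (86/101) × (5/101) ≈ 0.0102434
retain: (59/160) × (33/59) × (13/59) × (9/59) × (3/59) ≈ 0.000352489
P(churn | x) = 0.0102434 / 0.010595889 ≈ 0.9667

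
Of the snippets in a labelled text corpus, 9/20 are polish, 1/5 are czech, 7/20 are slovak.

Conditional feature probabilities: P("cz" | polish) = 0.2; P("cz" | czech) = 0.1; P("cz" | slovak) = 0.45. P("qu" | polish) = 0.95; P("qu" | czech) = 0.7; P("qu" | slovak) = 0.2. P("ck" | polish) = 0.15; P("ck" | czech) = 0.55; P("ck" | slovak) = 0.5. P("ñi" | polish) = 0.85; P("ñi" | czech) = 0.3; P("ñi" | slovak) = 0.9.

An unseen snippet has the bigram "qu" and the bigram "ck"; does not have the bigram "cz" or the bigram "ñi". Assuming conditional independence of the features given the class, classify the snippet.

czech

polish: 0.45 × (1−0.2) × 0.95 × 0.15 × (1−0.85) = 0.007695
czech: 0.2 × (1−0.1) × 0.7 × 0.55 × (1−0.3) = 0.04851
slovak: 0.35 × (1−0.45) × 0.2 × 0.5 × (1−0.9) = 0.001925
Highest score → czech.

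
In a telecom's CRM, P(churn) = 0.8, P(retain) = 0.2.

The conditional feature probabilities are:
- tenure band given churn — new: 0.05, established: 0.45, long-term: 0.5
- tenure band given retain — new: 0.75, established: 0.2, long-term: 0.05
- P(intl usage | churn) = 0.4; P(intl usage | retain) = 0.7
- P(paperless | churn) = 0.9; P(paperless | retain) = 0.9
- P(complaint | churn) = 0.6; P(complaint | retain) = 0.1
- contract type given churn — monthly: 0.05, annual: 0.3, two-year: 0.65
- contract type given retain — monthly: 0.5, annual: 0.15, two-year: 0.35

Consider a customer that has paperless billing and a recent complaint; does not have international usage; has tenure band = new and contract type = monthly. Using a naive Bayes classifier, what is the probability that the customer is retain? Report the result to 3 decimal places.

0.758

churn: 0.8 × 0.05 × (1−0.4) × 0.9 × 0.6 × 0.05 = 0.000648
retain: 0.2 × 0.75 × (1−0.7) × 0.9 × 0.1 × 0.5 = 0.002025
P(retain | x) = 0.002025 / 0.002673 ≈ 0.758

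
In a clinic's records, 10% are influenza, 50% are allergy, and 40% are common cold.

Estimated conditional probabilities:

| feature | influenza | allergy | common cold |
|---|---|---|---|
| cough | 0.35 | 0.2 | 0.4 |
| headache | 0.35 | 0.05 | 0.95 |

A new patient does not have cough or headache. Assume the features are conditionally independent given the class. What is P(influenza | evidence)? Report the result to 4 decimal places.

0.0973

influenza: 0.1 × (1−0.35) × (1−0.35) = 0.04225
allergy: 0.5 × (1−0.2) × (1−0.05) = 0.38
common cold: 0.4 × (1−0.4) × (1−0.95) = 0.012
P(influenza | x) = 0.04225 / 0.43425 ≈ 0.0973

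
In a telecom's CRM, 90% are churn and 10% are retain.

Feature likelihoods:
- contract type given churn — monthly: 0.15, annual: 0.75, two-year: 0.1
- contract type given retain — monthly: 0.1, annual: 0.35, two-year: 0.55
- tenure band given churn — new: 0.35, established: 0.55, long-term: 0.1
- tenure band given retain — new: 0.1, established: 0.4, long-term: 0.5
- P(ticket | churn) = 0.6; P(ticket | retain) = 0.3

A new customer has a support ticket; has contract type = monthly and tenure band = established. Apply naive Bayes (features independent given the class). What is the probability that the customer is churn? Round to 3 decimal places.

churn: 0.9 × 0.15 × 0.55 × 0.6 = 0.04455
retain: 0.1 × 0.1 × 0.4 × 0.3 = 0.0012
P(churn | x) = 0.04455 / 0.04575 ≈ 0.974

0.974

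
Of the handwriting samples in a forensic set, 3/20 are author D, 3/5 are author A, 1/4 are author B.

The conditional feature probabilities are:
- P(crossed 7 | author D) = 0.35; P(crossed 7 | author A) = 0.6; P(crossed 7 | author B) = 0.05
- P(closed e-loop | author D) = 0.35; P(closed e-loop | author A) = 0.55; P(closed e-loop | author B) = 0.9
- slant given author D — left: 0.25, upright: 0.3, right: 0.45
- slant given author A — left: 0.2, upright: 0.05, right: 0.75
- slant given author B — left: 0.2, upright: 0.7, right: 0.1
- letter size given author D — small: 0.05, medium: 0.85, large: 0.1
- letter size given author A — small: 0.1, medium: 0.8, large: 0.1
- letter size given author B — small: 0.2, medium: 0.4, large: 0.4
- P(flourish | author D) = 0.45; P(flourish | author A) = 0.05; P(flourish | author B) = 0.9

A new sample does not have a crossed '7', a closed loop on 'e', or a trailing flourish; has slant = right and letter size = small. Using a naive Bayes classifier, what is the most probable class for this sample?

author A

author D: 0.15 × (1−0.35) × (1−0.35) × 0.45 × 0.05 × (1−0.45) = 0.000784265625
author A: 0.6 × (1−0.6) × (1−0.55) × 0.75 × 0.1 × (1−0.05) = 0.007695
author B: 0.25 × (1−0.05) × (1−0.9) × 0.1 × 0.2 × (1−0.9) = 0.0000475
Highest score → author A.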